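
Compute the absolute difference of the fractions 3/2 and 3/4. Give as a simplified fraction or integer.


Simplify: 3/2 = 3/2 and 3/4 = 3/4
Find common denominator: LCD = 4
Convert: 6/4 and 3/4
Difference = |6 - 3|/4 = 3/4
Simplified = 3/4

3/4


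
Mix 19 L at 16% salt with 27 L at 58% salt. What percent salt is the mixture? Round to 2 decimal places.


Solute in mixture 1 = 16% of 19 L = 19*16/100 = 76/25 L
Solute in mixture 2 = 58% of 27 L = 27*58/100 = 783/50 L
Total solute = 76/25 + 783/50 = 187/10 L
Total volume = 19 + 27 = 46 L
Final concentration = 187/10/46 * 100 = 40.65%

40.65


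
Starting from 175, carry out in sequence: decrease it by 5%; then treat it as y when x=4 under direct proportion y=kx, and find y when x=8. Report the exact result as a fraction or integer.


Start with 175.
Step 1: Decrease by 5%: 175 * 95/100 = 665/4
Step 2: Direct prop: k = (665/4)/4; new y = k*8 = 665/4*8/4 = 665/2
Final result = 665/2

665/2


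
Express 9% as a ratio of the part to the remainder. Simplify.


Part = 9%, Remainder = 91%
Ratio = 9:91
GCD(9, 91) = 1
Simplify: 9:91 = 9:91

9:91


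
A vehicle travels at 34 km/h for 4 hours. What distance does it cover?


Using distance = speed * time
Speed = 34 km/h
Time = 4 hours
Distance = 34 * 4
= 136 km

136


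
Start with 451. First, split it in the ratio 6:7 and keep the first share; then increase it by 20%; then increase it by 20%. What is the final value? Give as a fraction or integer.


Start with 451.
Step 1: Split 6:7, first share = 451 * 6/13 = 2706/13
Step 2: Increase by 20%: 2706/13 * 120/100 = 16236/65
Step 3: Increase by 20%: 16236/65 * 120/100 = 97416/325
Final result = 97416/325

97416/325


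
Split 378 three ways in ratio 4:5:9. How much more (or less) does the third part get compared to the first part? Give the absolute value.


Total parts = 4 + 5 + 9 = 18
Value per part = 378 / 18 = 21
Shares: 4*21=84, 5*21=105, 9*21=189
Third share = 189, first share = 84
Difference = |189 - 84| = 105

105


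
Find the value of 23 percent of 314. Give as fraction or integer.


Compute 23% of 314
Convert percentage: 23% = 23/100
Multiply: 314 * 23/100
= 7222/100
= 3611/50

3611/50


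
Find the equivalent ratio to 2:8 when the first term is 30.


Original ratio: 2:8
First term target: 30
Scale factor = 30 / 2 = 15
Multiply second term: 8 * 15 = 120
Equivalent ratio = 30:120

30:120


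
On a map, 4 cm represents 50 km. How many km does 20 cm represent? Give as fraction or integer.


Map scale: 4 cm = 50 km
Measured distance on map = 20 cm
Set up proportion: 20 * 50 / 4
= 1000 / 4
= 250 km

250


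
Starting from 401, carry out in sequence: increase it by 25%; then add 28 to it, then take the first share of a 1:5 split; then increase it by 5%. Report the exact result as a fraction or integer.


Start with 401.
Step 1: Increase by 25%: 401 * 125/100 = 2005/4
Step 2: Add 28: 2005/4+28=2117/4; split 1:5 first = 2117/4*1/6 = 2117/24
Step 3: Increase by 5%: 2117/24 * 105/100 = 14819/160
Final result = 14819/160

14819/160


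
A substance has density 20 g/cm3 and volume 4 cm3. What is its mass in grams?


Using mass = density * volume
Density = 20 g/cm3
Volume = 4 cm3
Mass = 20 * 4
= 80 g

80


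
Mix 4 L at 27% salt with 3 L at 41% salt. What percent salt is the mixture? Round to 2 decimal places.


Solute in mixture 1 = 27% of 4 L = 4*27/100 = 27/25 L
Solute in mixture 2 = 41% of 3 L = 3*41/100 = 123/100 L
Total solute = 27/25 + 123/100 = 231/100 L
Total volume = 4 + 3 = 7 L
Final concentration = 231/100/7 * 100 = 33.00%

33.00


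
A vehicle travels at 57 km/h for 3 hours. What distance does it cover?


Using distance = speed * time
Speed = 57 km/h
Time = 3 hours
Distance = 57 * 3
= 171 km

171


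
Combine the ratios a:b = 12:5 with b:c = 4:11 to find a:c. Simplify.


Given a:b = 12:5 and b:c = 4:11
Make b consistent. Multiply first ratio by 4: a:b = 48:20
Multiply second ratio by 5: b:c = 20:55
Now b = 20 in both, so a:b:c = 48:20:55
Therefore a:c = 48:55
Simplify by GCD: a:c = 48:55

48:55


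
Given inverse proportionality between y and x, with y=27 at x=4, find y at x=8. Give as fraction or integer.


Inverse proportion: y = k/x
Find k: k = 4 * 27 = 108
Compute y at x=8: y = 108/8
y = 27/2

27/2


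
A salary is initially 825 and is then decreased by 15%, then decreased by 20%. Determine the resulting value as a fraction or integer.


Start: 825
Step 1: decrease by 15% => multiply by 85/100
  825 * 85/100 = 2805/4
Step 2: decrease by 20% => multiply by 80/100
  2805/4 * 80/100 = 561
Final value = 561

561


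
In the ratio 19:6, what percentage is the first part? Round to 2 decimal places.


Total parts = 19 + 6 = 25
First part fraction = 19/25
Percentage = (19/25) * 100
= 0.76 * 100
= 76.00%

76.00


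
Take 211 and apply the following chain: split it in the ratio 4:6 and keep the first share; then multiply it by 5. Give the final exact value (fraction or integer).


Start with 211.
Step 1: Split 4:6, first share = 211 * 4/10 = 422/5
Step 2: Multiply by 5: 422/5 * 5 = 422
Final result = 422

422


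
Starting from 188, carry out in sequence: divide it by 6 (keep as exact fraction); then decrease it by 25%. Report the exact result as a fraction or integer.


Start with 188.
Step 1: Divide by 6: 188 / 6 = 94/3
Step 2: Decrease by 25%: 94/3 * 75/100 = 47/2
Final result = 47/2

47/2


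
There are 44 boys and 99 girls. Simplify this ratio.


Find GCD(44, 99)
GCD = 11
Divide both by 11: 44/11 = 4, 99/11 = 9
Simplified ratio = 4:9

4:9


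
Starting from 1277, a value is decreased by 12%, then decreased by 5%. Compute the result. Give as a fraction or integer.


Start: 1277
Step 1: decrease by 12% => multiply by 88/100
  1277 * 88/100 = 28094/25
Step 2: decrease by 5% => multiply by 95/100
  28094/25 * 95/100 = 266893/250
Final value = 266893/250

266893/250


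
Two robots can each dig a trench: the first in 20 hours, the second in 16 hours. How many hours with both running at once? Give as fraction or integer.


Rate of A = 1/20 job per hour
Rate of B = 1/16 job per hour
Combined rate = 1/20 + 1/16
Find common denominator: (16 + 20)/(20*16) = 36/320
Combined rate = 9/80 job per hour
Time together = 1 / (9/80) = 80/9 hours

80/9


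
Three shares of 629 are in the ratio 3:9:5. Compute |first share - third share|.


Total parts = 3 + 9 + 5 = 17
Value per part = 629 / 17 = 37
Shares: 3*37=111, 9*37=333, 5*37=185
First share = 111, third share = 185
Difference = |111 - 185| = 74

74


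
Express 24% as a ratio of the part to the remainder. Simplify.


Part = 24%, Remainder = 76%
Ratio = 24:76
GCD(24, 76) = 4
Simplify: 6:19 = 6:19

6:19


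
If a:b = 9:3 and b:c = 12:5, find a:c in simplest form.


Given a:b = 9:3 and b:c = 12:5
Make b consistent. Multiply first ratio by 12: a:b = 108:36
Multiply second ratio by 3: b:c = 36:15
Now b = 36 in both, so a:b:c = 108:36:15
Therefore a:c = 108:15
Simplify by GCD: a:c = 36:5

36:5


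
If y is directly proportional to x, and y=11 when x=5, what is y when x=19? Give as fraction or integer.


Direct proportion: y = kx
Find k: k = 11/5 = 11/5
Compute y at x=19: y = 11/5 * 19
y = 209/5

209/5


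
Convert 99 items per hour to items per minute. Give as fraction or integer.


Converting from per hour to per minute
Rate = 99 items per hour
Divide by 60: 99/60
= 33/20 items per minute

33/20


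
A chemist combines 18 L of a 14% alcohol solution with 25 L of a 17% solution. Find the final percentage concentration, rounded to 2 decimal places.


Solute in mixture 1 = 14% of 18 L = 18*14/100 = 63/25 L
Solute in mixture 2 = 17% of 25 L = 25*17/100 = 17/4 L
Total solute = 63/25 + 17/4 = 677/100 L
Total volume = 18 + 25 = 43 L
Final concentration = 677/100/43 * 100 = 15.74%

15.74


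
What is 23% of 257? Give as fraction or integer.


Compute 23% of 257
Convert percentage: 23% = 23/100
Multiply: 257 * 23/100
= 5911/100
= 5911/100

5911/100


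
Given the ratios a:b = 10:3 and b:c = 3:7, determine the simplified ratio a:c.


Given a:b = 10:3 and b:c = 3:7
Make b consistent. Multiply first ratio by 3: a:b = 30:9
Multiply second ratio by 3: b:c = 9:21
Now b = 9 in both, so a:b:c = 30:9:21
Therefore a:c = 30:21
Simplify by GCD: a:c = 10:7

10:7


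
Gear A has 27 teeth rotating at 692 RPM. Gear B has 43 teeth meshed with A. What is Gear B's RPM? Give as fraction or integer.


Gear ratio: teeth_A * RPM_A = teeth_B * RPM_B
27 * 692 = 43 * RPM_B
18684 = 43 * RPM_B
RPM_B = 18684 / 43
RPM_B = 18684/43

18684/43


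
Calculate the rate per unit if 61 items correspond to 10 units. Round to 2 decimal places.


Total items = 61
Number of units = 10
Unit rate = 61 / 10
= 6.10 items per unit

6.10


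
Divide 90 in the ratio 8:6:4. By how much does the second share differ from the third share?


Total parts = 8 + 6 + 4 = 18
Value per part = 90 / 18 = 5
Shares: 8*5=40, 6*5=30, 4*5=20
Second share = 30, third share = 20
Difference = |30 - 20| = 10

10


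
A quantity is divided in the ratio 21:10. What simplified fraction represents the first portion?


Total parts = 21 + 10 = 31
First part fraction = 21/31
Simplify: 21/31 = 21/31

21/31


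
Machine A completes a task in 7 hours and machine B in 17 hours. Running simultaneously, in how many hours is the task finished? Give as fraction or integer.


Rate of A = 1/7 job per hour
Rate of B = 1/17 job per hour
Combined rate = 1/7 + 1/17
Find common denominator: (17 + 7)/(7*17) = 24/119
Combined rate = 24/119 job per hour
Time together = 1 / (24/119) = 119/24 hours

119/24


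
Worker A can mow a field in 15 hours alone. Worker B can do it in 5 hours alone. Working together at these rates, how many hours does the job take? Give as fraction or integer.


Rate of A = 1/15 job per hour
Rate of B = 1/5 job per hour
Combined rate = 1/15 + 1/5
Find common denominator: (5 + 15)/(15*5) = 20/75
Combined rate = 4/15 job per hour
Time together = 1 / (4/15) = 15/4 hours

15/4


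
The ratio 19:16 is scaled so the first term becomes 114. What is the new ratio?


Original ratio: 19:16
First term target: 114
Scale factor = 114 / 19 = 6
Multiply second term: 16 * 6 = 96
Equivalent ratio = 114:96

114:96


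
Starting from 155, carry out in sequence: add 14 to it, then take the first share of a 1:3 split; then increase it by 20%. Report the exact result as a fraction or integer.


Start with 155.
Step 1: Add 14: 155+14=169; split 1:3 first = 169*1/4 = 169/4
Step 2: Increase by 20%: 169/4 * 120/100 = 507/10
Final result = 507/10

507/10


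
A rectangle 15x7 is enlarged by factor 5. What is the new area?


Original dimensions: 15 x 7
Enlargement factor = 5
New width = 15 * 5 = 75
New height = 7 * 5 = 35
New area = 75 * 35 = 2625

2625


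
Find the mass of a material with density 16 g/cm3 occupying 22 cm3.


Using mass = density * volume
Density = 16 g/cm3
Volume = 22 cm3
Mass = 16 * 22
= 352 g

352


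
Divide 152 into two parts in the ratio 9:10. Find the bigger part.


Total parts = 9 + 10 = 19
Value per part = 152 / 19 = 8
First share = 9 * 8 = 72
Second share = 10 * 8 = 80
Larger share = 80

80


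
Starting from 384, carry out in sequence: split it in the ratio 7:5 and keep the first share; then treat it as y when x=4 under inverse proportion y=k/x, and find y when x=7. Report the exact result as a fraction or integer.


Start with 384.
Step 1: Split 7:5, first share = 384 * 7/12 = 224
Step 2: Inverse prop: k = (224)*4; new y = k/7 = 224*4/7 = 128
Final result = 128

128


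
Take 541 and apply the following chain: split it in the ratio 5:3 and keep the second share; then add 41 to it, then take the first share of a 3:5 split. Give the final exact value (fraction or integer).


Start with 541.
Step 1: Split 5:3, second share = 541 * 3/8 = 1623/8
Step 2: Add 41: 1623/8+41=1951/8; split 3:5 first = 1951/8*3/8 = 5853/64
Final result = 5853/64

5853/64


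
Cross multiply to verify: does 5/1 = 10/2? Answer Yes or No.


Cross multiply to check 5/1 = 10/2
Left cross product: 5 * 2 = 10
Right cross product: 1 * 10 = 10
10 = 10
Equal, so proportions match => Yes

Yes


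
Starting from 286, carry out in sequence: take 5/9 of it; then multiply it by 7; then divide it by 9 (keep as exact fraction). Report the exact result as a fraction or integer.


Start with 286.
Step 1: Take 5/9: 286 * 5/9 = 1430/9
Step 2: Multiply by 7: 1430/9 * 7 = 10010/9
Step 3: Divide by 9: 10010/9 / 9 = 10010/81
Final result = 10010/81

10010/81


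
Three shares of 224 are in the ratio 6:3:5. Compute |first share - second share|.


Total parts = 6 + 3 + 5 = 14
Value per part = 224 / 14 = 16
Shares: 6*16=96, 3*16=48, 5*16=80
First share = 96, second share = 48
Difference = |96 - 48| = 48

48


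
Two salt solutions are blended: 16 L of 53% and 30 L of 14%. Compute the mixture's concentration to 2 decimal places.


Solute in mixture 1 = 53% of 16 L = 16*53/100 = 212/25 L
Solute in mixture 2 = 14% of 30 L = 30*14/100 = 21/5 L
Total solute = 212/25 + 21/5 = 317/25 L
Total volume = 16 + 30 = 46 L
Final concentration = 317/25/46 * 100 = 27.57%

27.57


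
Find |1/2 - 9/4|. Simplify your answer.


Simplify: 1/2 = 1/2 and 9/4 = 9/4
Find common denominator: LCD = 4
Convert: 2/4 and 9/4
Difference = |2 - 9|/4 = 7/4
Simplified = 7/4

7/4


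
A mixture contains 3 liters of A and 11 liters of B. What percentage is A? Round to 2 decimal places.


Volume of A = 3 L
Volume of B = 11 L
Total volume = 3 + 11 = 14 L
Percentage of A = (3/14) * 100
= 21.43%

21.43


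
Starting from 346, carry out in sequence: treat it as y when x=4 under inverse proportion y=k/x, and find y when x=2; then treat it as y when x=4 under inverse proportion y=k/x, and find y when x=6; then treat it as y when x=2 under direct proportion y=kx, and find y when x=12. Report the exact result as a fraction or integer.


Start with 346.
Step 1: Inverse prop: k = (346)*4; new y = k/2 = 346*4/2 = 692
Step 2: Inverse prop: k = (692)*4; new y = k/6 = 692*4/6 = 1384/3
Step 3: Direct prop: k = (1384/3)/2; new y = k*12 = 1384/3*12/2 = 2768
Final result = 2768

2768


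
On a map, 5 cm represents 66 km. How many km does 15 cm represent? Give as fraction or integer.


Map scale: 5 cm = 66 km
Measured distance on map = 15 cm
Set up proportion: 15 * 66 / 5
= 990 / 5
= 198 km

198


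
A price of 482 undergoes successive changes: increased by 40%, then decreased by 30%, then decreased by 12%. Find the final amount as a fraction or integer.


Start: 482
Step 1: increase by 40% => multiply by 140/100
  482 * 140/100 = 3374/5
Step 2: decrease by 30% => multiply by 70/100
  3374/5 * 70/100 = 11809/25
Step 3: decrease by 12% => multiply by 88/100
  11809/25 * 88/100 = 259798/625
Final value = 259798/625

259798/625


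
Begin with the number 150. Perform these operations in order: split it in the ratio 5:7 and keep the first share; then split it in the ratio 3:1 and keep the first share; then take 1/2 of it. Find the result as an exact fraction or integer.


Start with 150.
Step 1: Split 5:7, first share = 150 * 5/12 = 125/2
Step 2: Split 3:1, first share = 125/2 * 3/4 = 375/8
Step 3: Take 1/2: 375/8 * 1/2 = 375/16
Final result = 375/16

375/16


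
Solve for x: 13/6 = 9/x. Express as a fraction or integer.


Setting up: 13/6 = 9/x
Cross multiply: 13 * x = 6 * 9
13x = 54
x = 54/13
x = 54/13

54/13


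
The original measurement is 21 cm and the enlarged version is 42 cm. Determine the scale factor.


Original length = 21 cm
Scaled length = 42 cm
Scale factor = 42 / 21
= 2

2


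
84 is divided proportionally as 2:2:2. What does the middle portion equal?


Ratio = 2:2:2
Total parts = 2 + 2 + 2 = 6
Value per part = 84 / 6 = 14
First share = 2 * 14 = 28
Middle share = 2 * 14 = 28
Third share = 2 * 14 = 28

28


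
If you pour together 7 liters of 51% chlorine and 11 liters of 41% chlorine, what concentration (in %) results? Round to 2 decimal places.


Solute in mixture 1 = 51% of 7 L = 7*51/100 = 357/100 L
Solute in mixture 2 = 41% of 11 L = 11*41/100 = 451/100 L
Total solute = 357/100 + 451/100 = 202/25 L
Total volume = 7 + 11 = 18 L
Final concentration = 202/25/18 * 100 = 44.89%

44.89


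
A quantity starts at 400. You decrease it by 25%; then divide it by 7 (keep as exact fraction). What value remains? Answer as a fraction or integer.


Start with 400.
Step 1: Decrease by 25%: 400 * 75/100 = 300
Step 2: Divide by 7: 300 / 7 = 300/7
Final result = 300/7

300/7


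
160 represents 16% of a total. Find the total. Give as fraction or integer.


Given: 160 is 16% of the whole
Set up: 160 = 16/100 * whole
whole = 160 * 100 / 16
whole = 16000 / 16
whole = 1000

1000


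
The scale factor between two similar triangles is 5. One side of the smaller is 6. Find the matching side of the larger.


Similar triangles have proportional sides
Scale factor = 5
Smaller side = 6
Corresponding larger side = 6 * 5
= 30

30


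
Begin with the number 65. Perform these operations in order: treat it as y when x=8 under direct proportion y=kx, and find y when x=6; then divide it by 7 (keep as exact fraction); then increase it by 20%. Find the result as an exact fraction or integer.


Start with 65.
Step 1: Direct prop: k = (65)/8; new y = k*6 = 65*6/8 = 195/4
Step 2: Divide by 7: 195/4 / 7 = 195/28
Step 3: Increase by 20%: 195/28 * 120/100 = 117/14
Final result = 117/14

117/14


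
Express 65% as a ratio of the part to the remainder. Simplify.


Part = 65%, Remainder = 35%
Ratio = 65:35
GCD(65, 35) = 5
Simplify: 13:7 = 13:7

13:7


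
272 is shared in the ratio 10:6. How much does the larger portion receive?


Total parts = 10 + 6 = 16
Value per part = 272 / 16 = 17
First share = 10 * 17 = 170
Second share = 6 * 17 = 102
Larger share = 170

170


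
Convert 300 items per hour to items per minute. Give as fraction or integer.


Converting from per hour to per minute
Rate = 300 items per hour
Divide by 60: 300/60
= 5 items per minute

5


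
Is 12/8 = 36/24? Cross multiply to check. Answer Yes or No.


Cross multiply to check 12/8 = 36/24
Left cross product: 12 * 24 = 288
Right cross product: 8 * 36 = 288
288 = 288
Equal, so proportions match => Yes

Yes


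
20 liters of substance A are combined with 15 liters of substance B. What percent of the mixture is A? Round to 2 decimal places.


Volume of A = 20 L
Volume of B = 15 L
Total volume = 20 + 15 = 35 L
Percentage of A = (20/35) * 100
= 57.14%

57.14


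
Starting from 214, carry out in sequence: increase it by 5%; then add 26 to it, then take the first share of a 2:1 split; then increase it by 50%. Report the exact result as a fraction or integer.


Start with 214.
Step 1: Increase by 5%: 214 * 105/100 = 2247/10
Step 2: Add 26: 2247/10+26=2507/10; split 2:1 first = 2507/10*2/3 = 2507/15
Step 3: Increase by 50%: 2507/15 * 150/100 = 2507/10
Final result = 2507/10

2507/10


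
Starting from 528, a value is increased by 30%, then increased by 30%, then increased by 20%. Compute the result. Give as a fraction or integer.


Start: 528
Step 1: increase by 30% => multiply by 130/100
  528 * 130/100 = 3432/5
Step 2: increase by 30% => multiply by 130/100
  3432/5 * 130/100 = 22308/25
Step 3: increase by 20% => multiply by 120/100
  22308/25 * 120/100 = 133848/125
Final value = 133848/125

133848/125


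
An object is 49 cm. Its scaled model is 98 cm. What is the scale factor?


Original length = 49 cm
Scaled length = 98 cm
Scale factor = 98 / 49
= 2

2


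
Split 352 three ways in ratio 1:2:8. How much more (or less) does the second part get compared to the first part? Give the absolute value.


Total parts = 1 + 2 + 8 = 11
Value per part = 352 / 11 = 32
Shares: 1*32=32, 2*32=64, 8*32=256
Second share = 64, first share = 32
Difference = |64 - 32| = 32

32


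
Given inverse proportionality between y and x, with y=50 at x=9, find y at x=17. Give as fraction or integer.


Inverse proportion: y = k/x
Find k: k = 9 * 50 = 450
Compute y at x=17: y = 450/17
y = 450/17

450/17


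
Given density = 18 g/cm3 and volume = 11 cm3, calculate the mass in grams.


Using mass = density * volume
Density = 18 g/cm3
Volume = 11 cm3
Mass = 18 * 11
= 198 g

198


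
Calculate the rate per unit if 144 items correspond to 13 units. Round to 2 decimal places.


Total items = 144
Number of units = 13
Unit rate = 144 / 13
= 11.08 items per unit

11.08


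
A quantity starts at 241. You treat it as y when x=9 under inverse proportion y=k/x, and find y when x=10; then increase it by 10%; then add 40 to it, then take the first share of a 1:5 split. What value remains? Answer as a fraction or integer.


Start with 241.
Step 1: Inverse prop: k = (241)*9; new y = k/10 = 241*9/10 = 2169/10
Step 2: Increase by 10%: 2169/10 * 110/100 = 23859/100
Step 3: Add 40: 23859/100+40=27859/100; split 1:5 first = 27859/100*1/6 = 27859/600
Final result = 27859/600

27859/600


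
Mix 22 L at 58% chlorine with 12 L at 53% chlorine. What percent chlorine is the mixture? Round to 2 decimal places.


Solute in mixture 1 = 58% of 22 L = 22*58/100 = 319/25 L
Solute in mixture 2 = 53% of 12 L = 12*53/100 = 159/25 L
Total solute = 319/25 + 159/25 = 478/25 L
Total volume = 22 + 12 = 34 L
Final concentration = 478/25/34 * 100 = 56.24%

56.24


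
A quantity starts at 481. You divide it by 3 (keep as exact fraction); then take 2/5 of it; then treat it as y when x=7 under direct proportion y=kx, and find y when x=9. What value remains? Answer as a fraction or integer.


Start with 481.
Step 1: Divide by 3: 481 / 3 = 481/3
Step 2: Take 2/5: 481/3 * 2/5 = 962/15
Step 3: Direct prop: k = (962/15)/7; new y = k*9 = 962/15*9/7 = 2886/35
Final result = 2886/35

2886/35


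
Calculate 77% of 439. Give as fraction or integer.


Compute 77% of 439
Convert percentage: 77% = 77/100
Multiply: 439 * 77/100
= 33803/100
= 33803/100

33803/100


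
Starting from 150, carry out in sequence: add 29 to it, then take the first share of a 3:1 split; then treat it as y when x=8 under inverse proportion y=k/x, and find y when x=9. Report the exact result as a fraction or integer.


Start with 150.
Step 1: Add 29: 150+29=179; split 3:1 first = 179*3/4 = 537/4
Step 2: Inverse prop: k = (537/4)*8; new y = k/9 = 537/4*8/9 = 358/3
Final result = 358/3

358/3


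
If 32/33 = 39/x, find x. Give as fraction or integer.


Setting up: 32/33 = 39/x
Cross multiply: 32 * x = 33 * 39
32x = 1287
x = 1287/32
x = 1287/32

1287/32


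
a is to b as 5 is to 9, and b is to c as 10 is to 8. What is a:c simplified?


Given a:b = 5:9 and b:c = 10:8
Make b consistent. Multiply first ratio by 10: a:b = 50:90
Multiply second ratio by 9: b:c = 90:72
Now b = 90 in both, so a:b:c = 50:90:72
Therefore a:c = 50:72
Simplify by GCD: a:c = 25:36

25:36


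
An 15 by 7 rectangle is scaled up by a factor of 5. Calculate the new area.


Original dimensions: 15 x 7
Enlargement factor = 5
New width = 15 * 5 = 75
New height = 7 * 5 = 35
New area = 75 * 35 = 2625

2625


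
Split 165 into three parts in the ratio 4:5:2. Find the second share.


Ratio = 4:5:2
Total parts = 4 + 5 + 2 = 11
Value per part = 165 / 11 = 15
First share = 4 * 15 = 60
Middle share = 5 * 15 = 75
Third share = 2 * 15 = 30

75


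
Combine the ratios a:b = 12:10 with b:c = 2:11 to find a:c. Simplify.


Given a:b = 12:10 and b:c = 2:11
Make b consistent. Multiply first ratio by 2: a:b = 24:20
Multiply second ratio by 10: b:c = 20:110
Now b = 20 in both, so a:b:c = 24:20:110
Therefore a:c = 24:110
Simplify by GCD: a:c = 12:55

12:55


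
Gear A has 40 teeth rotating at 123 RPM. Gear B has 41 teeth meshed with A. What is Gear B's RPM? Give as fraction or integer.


Gear ratio: teeth_A * RPM_A = teeth_B * RPM_B
40 * 123 = 41 * RPM_B
4920 = 41 * RPM_B
RPM_B = 4920 / 41
RPM_B = 120

120


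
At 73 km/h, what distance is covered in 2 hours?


Using distance = speed * time
Speed = 73 km/h
Time = 2 hours
Distance = 73 * 2
= 146 km

146


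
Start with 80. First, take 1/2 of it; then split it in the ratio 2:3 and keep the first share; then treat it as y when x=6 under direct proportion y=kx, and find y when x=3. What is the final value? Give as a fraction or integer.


Start with 80.
Step 1: Take 1/2: 80 * 1/2 = 40
Step 2: Split 2:3, first share = 40 * 2/5 = 16
Step 3: Direct prop: k = (16)/6; new y = k*3 = 16*3/6 = 8
Final result = 8

8


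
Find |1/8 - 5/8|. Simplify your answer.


Simplify: 1/8 = 1/8 and 5/8 = 5/8
Find common denominator: LCD = 8
Convert: 1/8 and 5/8
Difference = |1 - 5|/8 = 4/8
Simplified = 1/2

1/2


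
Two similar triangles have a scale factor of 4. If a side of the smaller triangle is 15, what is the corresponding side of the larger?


Similar triangles have proportional sides
Scale factor = 4
Smaller side = 15
Corresponding larger side = 15 * 4
= 60

60


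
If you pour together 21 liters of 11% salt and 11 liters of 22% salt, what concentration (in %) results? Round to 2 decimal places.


Solute in mixture 1 = 11% of 21 L = 21*11/100 = 231/100 L
Solute in mixture 2 = 22% of 11 L = 11*22/100 = 121/50 L
Total solute = 231/100 + 121/50 = 473/100 L
Total volume = 21 + 11 = 32 L
Final concentration = 473/100/32 * 100 = 14.78%

14.78


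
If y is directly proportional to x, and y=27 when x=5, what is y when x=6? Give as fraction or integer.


Direct proportion: y = kx
Find k: k = 27/5 = 27/5
Compute y at x=6: y = 27/5 * 6
y = 162/5

162/5


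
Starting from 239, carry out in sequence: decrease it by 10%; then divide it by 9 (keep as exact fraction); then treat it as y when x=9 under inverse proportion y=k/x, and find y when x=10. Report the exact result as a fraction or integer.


Start with 239.
Step 1: Decrease by 10%: 239 * 90/100 = 2151/10
Step 2: Divide by 9: 2151/10 / 9 = 239/10
Step 3: Inverse prop: k = (239/10)*9; new y = k/10 = 239/10*9/10 = 2151/100
Final result = 2151/100

2151/100


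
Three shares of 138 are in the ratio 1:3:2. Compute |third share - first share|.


Total parts = 1 + 3 + 2 = 6
Value per part = 138 / 6 = 23
Shares: 1*23=23, 3*23=69, 2*23=46
Third share = 46, first share = 23
Difference = |46 - 23| = 23

23


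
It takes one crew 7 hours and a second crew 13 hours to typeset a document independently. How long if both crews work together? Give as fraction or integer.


Rate of A = 1/7 job per hour
Rate of B = 1/13 job per hour
Combined rate = 1/7 + 1/13
Find common denominator: (13 + 7)/(7*13) = 20/91
Combined rate = 20/91 job per hour
Time together = 1 / (20/91) = 91/20 hours

91/20


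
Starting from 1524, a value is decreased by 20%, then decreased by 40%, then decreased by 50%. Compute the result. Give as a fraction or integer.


Start: 1524
Step 1: decrease by 20% => multiply by 80/100
  1524 * 80/100 = 6096/5
Step 2: decrease by 40% => multiply by 60/100
  6096/5 * 60/100 = 18288/25
Step 3: decrease by 50% => multiply by 50/100
  18288/25 * 50/100 = 9144/25
Final value = 9144/25

9144/25


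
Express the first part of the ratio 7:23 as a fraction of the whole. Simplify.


Total parts = 7 + 23 = 30
First part fraction = 7/30
Simplify: 7/30 = 7/30

7/30


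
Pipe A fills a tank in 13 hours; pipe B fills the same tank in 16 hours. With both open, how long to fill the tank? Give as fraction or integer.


Rate of A = 1/13 job per hour
Rate of B = 1/16 job per hour
Combined rate = 1/13 + 1/16
Find common denominator: (16 + 13)/(13*16) = 29/208
Combined rate = 29/208 job per hour
Time together = 1 / (29/208) = 208/29 hours

208/29


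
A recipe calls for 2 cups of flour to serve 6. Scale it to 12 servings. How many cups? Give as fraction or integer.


Original: 2 cups for 6 servings
Target servings = 12
Scaling factor = 12/6
New amount = 2 * 12/6
= 24/6
= 4 cups

4


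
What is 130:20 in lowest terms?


Find GCD(130, 20)
GCD = 10
Divide both by 10: 130/10 = 13, 20/10 = 2
Simplified ratio = 13:2

13:2


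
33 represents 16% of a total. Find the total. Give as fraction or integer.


Given: 33 is 16% of the whole
Set up: 33 = 16/100 * whole
whole = 33 * 100 / 16
whole = 3300 / 16
whole = 825/4

825/4


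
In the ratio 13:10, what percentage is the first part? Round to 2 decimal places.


Total parts = 13 + 10 = 23
First part fraction = 13/23
Percentage = (13/23) * 100
= 0.565217 * 100
= 56.52%

56.52


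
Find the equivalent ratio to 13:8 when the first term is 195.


Original ratio: 13:8
First term target: 195
Scale factor = 195 / 13 = 15
Multiply second term: 8 * 15 = 120
Equivalent ratio = 195:120

195:120


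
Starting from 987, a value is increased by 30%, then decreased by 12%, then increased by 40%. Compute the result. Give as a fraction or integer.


Start: 987
Step 1: increase by 30% => multiply by 130/100
  987 * 130/100 = 12831/10
Step 2: decrease by 12% => multiply by 88/100
  12831/10 * 88/100 = 141141/125
Step 3: increase by 40% => multiply by 140/100
  141141/125 * 140/100 = 987987/625
Final value = 987987/625

987987/625


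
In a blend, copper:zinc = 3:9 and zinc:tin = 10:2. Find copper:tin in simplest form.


Given a:b = 3:9 and b:c = 10:2
Make b consistent. Multiply first ratio by 10: a:b = 30:90
Multiply second ratio by 9: b:c = 90:18
Now b = 90 in both, so a:b:c = 30:90:18
Therefore a:c = 30:18
Simplify by GCD: a:c = 5:3

5:3


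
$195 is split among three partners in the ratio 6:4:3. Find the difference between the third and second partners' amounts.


Total parts = 6 + 4 + 3 = 13
Value per part = 195 / 13 = 15
Shares: 6*15=90, 4*15=60, 3*15=45
Third share = 45, second share = 60
Difference = |45 - 60| = 15

15


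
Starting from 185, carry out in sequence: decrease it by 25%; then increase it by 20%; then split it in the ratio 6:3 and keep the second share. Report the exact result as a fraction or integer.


Start with 185.
Step 1: Decrease by 25%: 185 * 75/100 = 555/4
Step 2: Increase by 20%: 555/4 * 120/100 = 333/2
Step 3: Split 6:3, second share = 333/2 * 3/9 = 111/2
Final result = 111/2

111/2


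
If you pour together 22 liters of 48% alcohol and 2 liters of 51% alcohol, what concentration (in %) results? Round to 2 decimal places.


Solute in mixture 1 = 48% of 22 L = 22*48/100 = 264/25 L
Solute in mixture 2 = 51% of 2 L = 2*51/100 = 51/50 L
Total solute = 264/25 + 51/50 = 579/50 L
Total volume = 22 + 2 = 24 L
Final concentration = 579/50/24 * 100 = 48.25%

48.25


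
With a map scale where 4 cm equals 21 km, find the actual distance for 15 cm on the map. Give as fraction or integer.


Map scale: 4 cm = 21 km
Measured distance on map = 15 cm
Set up proportion: 15 * 21 / 4
= 315 / 4
= 315/4 km

315/4


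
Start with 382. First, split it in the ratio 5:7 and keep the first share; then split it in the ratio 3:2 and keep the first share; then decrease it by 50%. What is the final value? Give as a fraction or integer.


Start with 382.
Step 1: Split 5:7, first share = 382 * 5/12 = 955/6
Step 2: Split 3:2, first share = 955/6 * 3/5 = 191/2
Step 3: Decrease by 50%: 191/2 * 50/100 = 191/4
Final result = 191/4

191/4


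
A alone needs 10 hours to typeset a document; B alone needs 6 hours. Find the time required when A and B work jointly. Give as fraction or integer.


Rate of A = 1/10 job per hour
Rate of B = 1/6 job per hour
Combined rate = 1/10 + 1/6
Find common denominator: (6 + 10)/(10*6) = 16/60
Combined rate = 4/15 job per hour
Time together = 1 / (4/15) = 15/4 hours

15/4


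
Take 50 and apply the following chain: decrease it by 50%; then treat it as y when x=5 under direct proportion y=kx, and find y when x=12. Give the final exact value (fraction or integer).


Start with 50.
Step 1: Decrease by 50%: 50 * 50/100 = 25
Step 2: Direct prop: k = (25)/5; new y = k*12 = 25*12/5 = 60
Final result = 60

60


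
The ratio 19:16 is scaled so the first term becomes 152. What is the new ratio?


Original ratio: 19:16
First term target: 152
Scale factor = 152 / 19 = 8
Multiply second term: 16 * 8 = 128
Equivalent ratio = 152:128

152:128


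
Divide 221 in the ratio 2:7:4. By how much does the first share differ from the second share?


Total parts = 2 + 7 + 4 = 13
Value per part = 221 / 13 = 17
Shares: 2*17=34, 7*17=119, 4*17=68
First share = 34, second share = 119
Difference = |34 - 119| = 85

85


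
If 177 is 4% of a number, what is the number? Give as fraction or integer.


Given: 177 is 4% of the whole
Set up: 177 = 4/100 * whole
whole = 177 * 100 / 4
whole = 17700 / 4
whole = 4425

4425


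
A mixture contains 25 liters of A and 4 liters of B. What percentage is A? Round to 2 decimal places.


Volume of A = 25 L
Volume of B = 4 L
Total volume = 25 + 4 = 29 L
Percentage of A = (25/29) * 100
= 86.21%

86.21


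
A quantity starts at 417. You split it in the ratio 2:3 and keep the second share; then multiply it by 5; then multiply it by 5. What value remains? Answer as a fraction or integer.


Start with 417.
Step 1: Split 2:3, second share = 417 * 3/5 = 1251/5
Step 2: Multiply by 5: 1251/5 * 5 = 1251
Step 3: Multiply by 5: 1251 * 5 = 6255
Final result = 6255

6255


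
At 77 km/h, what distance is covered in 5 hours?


Using distance = speed * time
Speed = 77 km/h
Time = 5 hours
Distance = 77 * 5
= 385 km

385


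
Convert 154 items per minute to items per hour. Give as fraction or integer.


Converting from per minute to per hour
Rate = 154 items per minute
Multiply by 60: 154 * 60
= 9240 items per hour

9240


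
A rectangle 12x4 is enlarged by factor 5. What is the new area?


Original dimensions: 12 x 4
Enlargement factor = 5
New width = 12 * 5 = 60
New height = 4 * 5 = 20
New area = 60 * 20 = 1200

1200


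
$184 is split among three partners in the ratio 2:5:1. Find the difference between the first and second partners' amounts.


Total parts = 2 + 5 + 1 = 8
Value per part = 184 / 8 = 23
Shares: 2*23=46, 5*23=115, 1*23=23
First share = 46, second share = 115
Difference = |46 - 115| = 69

69


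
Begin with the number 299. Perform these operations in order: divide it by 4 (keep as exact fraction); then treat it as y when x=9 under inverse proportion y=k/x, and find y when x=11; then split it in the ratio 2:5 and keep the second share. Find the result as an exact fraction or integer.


Start with 299.
Step 1: Divide by 4: 299 / 4 = 299/4
Step 2: Inverse prop: k = (299/4)*9; new y = k/11 = 299/4*9/11 = 2691/44
Step 3: Split 2:5, second share = 2691/44 * 5/7 = 13455/308
Final result = 13455/308

13455/308


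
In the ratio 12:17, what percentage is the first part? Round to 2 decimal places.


Total parts = 12 + 17 = 29
First part fraction = 12/29
Percentage = (12/29) * 100
= 0.413793 * 100
= 41.38%

41.38


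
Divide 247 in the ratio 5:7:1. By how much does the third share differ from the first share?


Total parts = 5 + 7 + 1 = 13
Value per part = 247 / 13 = 19
Shares: 5*19=95, 7*19=133, 1*19=19
Third share = 19, first share = 95
Difference = |19 - 95| = 76

76


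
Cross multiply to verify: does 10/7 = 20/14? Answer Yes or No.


Cross multiply to check 10/7 = 20/14
Left cross product: 10 * 14 = 140
Right cross product: 7 * 20 = 140
140 = 140
Equal, so proportions match => Yes

Yes


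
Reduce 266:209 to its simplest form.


Find GCD(266, 209)
GCD = 19
Divide both by 19: 266/19 = 14, 209/19 = 11
Simplified ratio = 14:11

14:11


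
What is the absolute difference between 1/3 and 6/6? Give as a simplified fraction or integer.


Simplify: 1/3 = 1/3 and 6/6 = 1
Find common denominator: LCD = 3
Convert: 1/3 and 3/3
Difference = |1 - 3|/3 = 2/3
Simplified = 2/3

2/3


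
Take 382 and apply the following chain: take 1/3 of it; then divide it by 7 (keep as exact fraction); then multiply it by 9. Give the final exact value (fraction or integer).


Start with 382.
Step 1: Take 1/3: 382 * 1/3 = 382/3
Step 2: Divide by 7: 382/3 / 7 = 382/21
Step 3: Multiply by 9: 382/21 * 9 = 1146/7
Final result = 1146/7

1146/7


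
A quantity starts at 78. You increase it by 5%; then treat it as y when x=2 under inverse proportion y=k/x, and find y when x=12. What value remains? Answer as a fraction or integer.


Start with 78.
Step 1: Increase by 5%: 78 * 105/100 = 819/10
Step 2: Inverse prop: k = (819/10)*2; new y = k/12 = 819/10*2/12 = 273/20
Final result = 273/20

273/20


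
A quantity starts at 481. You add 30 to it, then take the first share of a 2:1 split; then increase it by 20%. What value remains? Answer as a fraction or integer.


Start with 481.
Step 1: Add 30: 481+30=511; split 2:1 first = 511*2/3 = 1022/3
Step 2: Increase by 20%: 1022/3 * 120/100 = 2044/5
Final result = 2044/5

2044/5


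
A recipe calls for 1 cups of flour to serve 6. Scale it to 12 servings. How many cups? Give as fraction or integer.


Original: 1 cups for 6 servings
Target servings = 12
Scaling factor = 12/6
New amount = 1 * 12/6
= 12/6
= 2 cups

2


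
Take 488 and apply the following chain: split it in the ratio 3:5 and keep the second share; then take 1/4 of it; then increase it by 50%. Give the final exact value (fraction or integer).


Start with 488.
Step 1: Split 3:5, second share = 488 * 5/8 = 305
Step 2: Take 1/4: 305 * 1/4 = 305/4
Step 3: Increase by 50%: 305/4 * 150/100 = 915/8
Final result = 915/8

915/8


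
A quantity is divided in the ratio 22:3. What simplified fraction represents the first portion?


Total parts = 22 + 3 = 25
First part fraction = 22/25
Simplify: 22/25 = 22/25

22/25


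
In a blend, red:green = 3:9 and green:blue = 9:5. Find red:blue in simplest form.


Given a:b = 3:9 and b:c = 9:5
Make b consistent. Multiply first ratio by 9: a:b = 27:81
Multiply second ratio by 9: b:c = 81:45
Now b = 81 in both, so a:b:c = 27:81:45
Therefore a:c = 27:45
Simplify by GCD: a:c = 3:5

3:5


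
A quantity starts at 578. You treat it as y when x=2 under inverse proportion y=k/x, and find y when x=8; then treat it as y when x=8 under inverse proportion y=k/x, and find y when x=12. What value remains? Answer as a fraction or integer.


Start with 578.
Step 1: Inverse prop: k = (578)*2; new y = k/8 = 578*2/8 = 289/2
Step 2: Inverse prop: k = (289/2)*8; new y = k/12 = 289/2*8/12 = 289/3
Final result = 289/3

289/3


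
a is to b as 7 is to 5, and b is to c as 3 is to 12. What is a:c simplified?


Given a:b = 7:5 and b:c = 3:12
Make b consistent. Multiply first ratio by 3: a:b = 21:15
Multiply second ratio by 5: b:c = 15:60
Now b = 15 in both, so a:b:c = 21:15:60
Therefore a:c = 21:60
Simplify by GCD: a:c = 7:20

7:20


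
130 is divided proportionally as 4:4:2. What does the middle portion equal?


Ratio = 4:4:2
Total parts = 4 + 4 + 2 = 10
Value per part = 130 / 10 = 13
First share = 4 * 13 = 52
Middle share = 4 * 13 = 52
Third share = 2 * 13 = 26

52


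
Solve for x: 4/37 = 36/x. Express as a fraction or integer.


Setting up: 4/37 = 36/x
Cross multiply: 4 * x = 37 * 36
4x = 1332
x = 1332/4
x = 333

333


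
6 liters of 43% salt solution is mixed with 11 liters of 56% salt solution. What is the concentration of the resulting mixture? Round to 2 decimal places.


Solute in mixture 1 = 43% of 6 L = 6*43/100 = 129/50 L
Solute in mixture 2 = 56% of 11 L = 11*56/100 = 154/25 L
Total solute = 129/50 + 154/25 = 437/50 L
Total volume = 6 + 11 = 17 L
Final concentration = 437/50/17 * 100 = 51.41%

51.41


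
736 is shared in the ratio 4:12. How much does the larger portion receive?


Total parts = 4 + 12 = 16
Value per part = 736 / 16 = 46
First share = 4 * 46 = 184
Second share = 12 * 46 = 552
Larger share = 552

552


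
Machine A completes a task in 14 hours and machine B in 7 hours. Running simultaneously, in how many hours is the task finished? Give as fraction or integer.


Rate of A = 1/14 job per hour
Rate of B = 1/7 job per hour
Combined rate = 1/14 + 1/7
Find common denominator: (7 + 14)/(14*7) = 21/98
Combined rate = 3/14 job per hour
Time together = 1 / (3/14) = 14/3 hours

14/3
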